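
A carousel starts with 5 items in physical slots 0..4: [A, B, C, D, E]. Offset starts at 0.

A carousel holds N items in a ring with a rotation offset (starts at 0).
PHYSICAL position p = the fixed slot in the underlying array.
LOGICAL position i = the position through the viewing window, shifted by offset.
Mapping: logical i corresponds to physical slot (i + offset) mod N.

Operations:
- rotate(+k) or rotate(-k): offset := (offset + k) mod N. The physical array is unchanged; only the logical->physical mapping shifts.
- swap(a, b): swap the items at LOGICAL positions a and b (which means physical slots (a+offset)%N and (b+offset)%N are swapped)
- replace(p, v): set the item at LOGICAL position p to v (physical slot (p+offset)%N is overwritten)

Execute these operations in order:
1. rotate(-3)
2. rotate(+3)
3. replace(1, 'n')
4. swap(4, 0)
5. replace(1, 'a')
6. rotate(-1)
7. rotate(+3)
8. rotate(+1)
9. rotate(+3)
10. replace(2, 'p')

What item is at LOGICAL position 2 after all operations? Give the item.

Answer: p

Derivation:
After op 1 (rotate(-3)): offset=2, physical=[A,B,C,D,E], logical=[C,D,E,A,B]
After op 2 (rotate(+3)): offset=0, physical=[A,B,C,D,E], logical=[A,B,C,D,E]
After op 3 (replace(1, 'n')): offset=0, physical=[A,n,C,D,E], logical=[A,n,C,D,E]
After op 4 (swap(4, 0)): offset=0, physical=[E,n,C,D,A], logical=[E,n,C,D,A]
After op 5 (replace(1, 'a')): offset=0, physical=[E,a,C,D,A], logical=[E,a,C,D,A]
After op 6 (rotate(-1)): offset=4, physical=[E,a,C,D,A], logical=[A,E,a,C,D]
After op 7 (rotate(+3)): offset=2, physical=[E,a,C,D,A], logical=[C,D,A,E,a]
After op 8 (rotate(+1)): offset=3, physical=[E,a,C,D,A], logical=[D,A,E,a,C]
After op 9 (rotate(+3)): offset=1, physical=[E,a,C,D,A], logical=[a,C,D,A,E]
After op 10 (replace(2, 'p')): offset=1, physical=[E,a,C,p,A], logical=[a,C,p,A,E]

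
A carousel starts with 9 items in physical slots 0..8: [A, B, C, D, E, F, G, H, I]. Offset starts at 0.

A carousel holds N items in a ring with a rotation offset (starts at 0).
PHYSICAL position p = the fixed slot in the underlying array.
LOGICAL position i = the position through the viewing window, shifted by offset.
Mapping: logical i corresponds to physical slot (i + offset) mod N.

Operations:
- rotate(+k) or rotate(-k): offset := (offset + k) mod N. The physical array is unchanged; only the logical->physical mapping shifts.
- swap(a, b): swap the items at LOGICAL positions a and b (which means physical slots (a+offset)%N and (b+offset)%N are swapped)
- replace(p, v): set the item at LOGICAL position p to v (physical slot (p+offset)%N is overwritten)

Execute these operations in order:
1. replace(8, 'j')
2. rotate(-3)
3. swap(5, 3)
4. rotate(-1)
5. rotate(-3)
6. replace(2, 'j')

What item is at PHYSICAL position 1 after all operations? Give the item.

Answer: B

Derivation:
After op 1 (replace(8, 'j')): offset=0, physical=[A,B,C,D,E,F,G,H,j], logical=[A,B,C,D,E,F,G,H,j]
After op 2 (rotate(-3)): offset=6, physical=[A,B,C,D,E,F,G,H,j], logical=[G,H,j,A,B,C,D,E,F]
After op 3 (swap(5, 3)): offset=6, physical=[C,B,A,D,E,F,G,H,j], logical=[G,H,j,C,B,A,D,E,F]
After op 4 (rotate(-1)): offset=5, physical=[C,B,A,D,E,F,G,H,j], logical=[F,G,H,j,C,B,A,D,E]
After op 5 (rotate(-3)): offset=2, physical=[C,B,A,D,E,F,G,H,j], logical=[A,D,E,F,G,H,j,C,B]
After op 6 (replace(2, 'j')): offset=2, physical=[C,B,A,D,j,F,G,H,j], logical=[A,D,j,F,G,H,j,C,B]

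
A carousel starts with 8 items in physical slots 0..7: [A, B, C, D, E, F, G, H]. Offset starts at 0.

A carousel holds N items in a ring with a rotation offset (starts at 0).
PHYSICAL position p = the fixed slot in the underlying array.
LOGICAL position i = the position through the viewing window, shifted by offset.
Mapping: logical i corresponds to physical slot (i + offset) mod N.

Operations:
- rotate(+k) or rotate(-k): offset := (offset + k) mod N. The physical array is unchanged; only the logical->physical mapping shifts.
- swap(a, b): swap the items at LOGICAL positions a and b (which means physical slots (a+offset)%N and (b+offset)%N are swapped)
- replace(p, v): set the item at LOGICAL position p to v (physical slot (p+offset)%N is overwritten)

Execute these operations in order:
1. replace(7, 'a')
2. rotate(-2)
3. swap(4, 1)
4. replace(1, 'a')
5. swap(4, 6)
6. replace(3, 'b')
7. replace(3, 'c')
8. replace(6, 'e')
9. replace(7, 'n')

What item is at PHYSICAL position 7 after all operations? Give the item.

After op 1 (replace(7, 'a')): offset=0, physical=[A,B,C,D,E,F,G,a], logical=[A,B,C,D,E,F,G,a]
After op 2 (rotate(-2)): offset=6, physical=[A,B,C,D,E,F,G,a], logical=[G,a,A,B,C,D,E,F]
After op 3 (swap(4, 1)): offset=6, physical=[A,B,a,D,E,F,G,C], logical=[G,C,A,B,a,D,E,F]
After op 4 (replace(1, 'a')): offset=6, physical=[A,B,a,D,E,F,G,a], logical=[G,a,A,B,a,D,E,F]
After op 5 (swap(4, 6)): offset=6, physical=[A,B,E,D,a,F,G,a], logical=[G,a,A,B,E,D,a,F]
After op 6 (replace(3, 'b')): offset=6, physical=[A,b,E,D,a,F,G,a], logical=[G,a,A,b,E,D,a,F]
After op 7 (replace(3, 'c')): offset=6, physical=[A,c,E,D,a,F,G,a], logical=[G,a,A,c,E,D,a,F]
After op 8 (replace(6, 'e')): offset=6, physical=[A,c,E,D,e,F,G,a], logical=[G,a,A,c,E,D,e,F]
After op 9 (replace(7, 'n')): offset=6, physical=[A,c,E,D,e,n,G,a], logical=[G,a,A,c,E,D,e,n]

Answer: a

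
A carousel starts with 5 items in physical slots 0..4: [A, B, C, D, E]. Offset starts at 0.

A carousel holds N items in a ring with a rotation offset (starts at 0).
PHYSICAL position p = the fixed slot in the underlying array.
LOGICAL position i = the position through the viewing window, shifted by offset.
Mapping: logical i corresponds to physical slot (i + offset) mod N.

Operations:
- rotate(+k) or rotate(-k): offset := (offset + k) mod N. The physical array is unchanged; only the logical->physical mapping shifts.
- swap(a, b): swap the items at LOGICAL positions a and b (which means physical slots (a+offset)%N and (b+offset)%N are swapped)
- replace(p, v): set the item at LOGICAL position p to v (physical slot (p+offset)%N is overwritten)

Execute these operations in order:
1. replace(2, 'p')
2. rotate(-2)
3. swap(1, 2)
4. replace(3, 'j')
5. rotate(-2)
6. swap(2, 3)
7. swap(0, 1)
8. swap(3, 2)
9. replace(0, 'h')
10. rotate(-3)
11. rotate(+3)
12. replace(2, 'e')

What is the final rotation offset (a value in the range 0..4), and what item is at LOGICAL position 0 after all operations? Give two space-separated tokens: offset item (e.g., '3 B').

Answer: 1 h

Derivation:
After op 1 (replace(2, 'p')): offset=0, physical=[A,B,p,D,E], logical=[A,B,p,D,E]
After op 2 (rotate(-2)): offset=3, physical=[A,B,p,D,E], logical=[D,E,A,B,p]
After op 3 (swap(1, 2)): offset=3, physical=[E,B,p,D,A], logical=[D,A,E,B,p]
After op 4 (replace(3, 'j')): offset=3, physical=[E,j,p,D,A], logical=[D,A,E,j,p]
After op 5 (rotate(-2)): offset=1, physical=[E,j,p,D,A], logical=[j,p,D,A,E]
After op 6 (swap(2, 3)): offset=1, physical=[E,j,p,A,D], logical=[j,p,A,D,E]
After op 7 (swap(0, 1)): offset=1, physical=[E,p,j,A,D], logical=[p,j,A,D,E]
After op 8 (swap(3, 2)): offset=1, physical=[E,p,j,D,A], logical=[p,j,D,A,E]
After op 9 (replace(0, 'h')): offset=1, physical=[E,h,j,D,A], logical=[h,j,D,A,E]
After op 10 (rotate(-3)): offset=3, physical=[E,h,j,D,A], logical=[D,A,E,h,j]
After op 11 (rotate(+3)): offset=1, physical=[E,h,j,D,A], logical=[h,j,D,A,E]
After op 12 (replace(2, 'e')): offset=1, physical=[E,h,j,e,A], logical=[h,j,e,A,E]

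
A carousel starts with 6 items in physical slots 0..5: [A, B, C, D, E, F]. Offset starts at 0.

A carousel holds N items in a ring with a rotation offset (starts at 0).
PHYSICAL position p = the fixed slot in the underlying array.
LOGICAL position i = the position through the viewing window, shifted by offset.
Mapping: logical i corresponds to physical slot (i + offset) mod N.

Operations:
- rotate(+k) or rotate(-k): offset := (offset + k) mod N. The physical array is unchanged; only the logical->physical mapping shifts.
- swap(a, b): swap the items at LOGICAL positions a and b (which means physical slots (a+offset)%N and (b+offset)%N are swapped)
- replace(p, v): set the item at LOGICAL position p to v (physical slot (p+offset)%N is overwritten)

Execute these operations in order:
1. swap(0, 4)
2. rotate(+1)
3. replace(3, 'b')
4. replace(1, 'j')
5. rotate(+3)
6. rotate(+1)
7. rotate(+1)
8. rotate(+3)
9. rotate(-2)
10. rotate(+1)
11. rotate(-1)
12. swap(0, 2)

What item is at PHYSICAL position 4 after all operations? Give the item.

After op 1 (swap(0, 4)): offset=0, physical=[E,B,C,D,A,F], logical=[E,B,C,D,A,F]
After op 2 (rotate(+1)): offset=1, physical=[E,B,C,D,A,F], logical=[B,C,D,A,F,E]
After op 3 (replace(3, 'b')): offset=1, physical=[E,B,C,D,b,F], logical=[B,C,D,b,F,E]
After op 4 (replace(1, 'j')): offset=1, physical=[E,B,j,D,b,F], logical=[B,j,D,b,F,E]
After op 5 (rotate(+3)): offset=4, physical=[E,B,j,D,b,F], logical=[b,F,E,B,j,D]
After op 6 (rotate(+1)): offset=5, physical=[E,B,j,D,b,F], logical=[F,E,B,j,D,b]
After op 7 (rotate(+1)): offset=0, physical=[E,B,j,D,b,F], logical=[E,B,j,D,b,F]
After op 8 (rotate(+3)): offset=3, physical=[E,B,j,D,b,F], logical=[D,b,F,E,B,j]
After op 9 (rotate(-2)): offset=1, physical=[E,B,j,D,b,F], logical=[B,j,D,b,F,E]
After op 10 (rotate(+1)): offset=2, physical=[E,B,j,D,b,F], logical=[j,D,b,F,E,B]
After op 11 (rotate(-1)): offset=1, physical=[E,B,j,D,b,F], logical=[B,j,D,b,F,E]
After op 12 (swap(0, 2)): offset=1, physical=[E,D,j,B,b,F], logical=[D,j,B,b,F,E]

Answer: b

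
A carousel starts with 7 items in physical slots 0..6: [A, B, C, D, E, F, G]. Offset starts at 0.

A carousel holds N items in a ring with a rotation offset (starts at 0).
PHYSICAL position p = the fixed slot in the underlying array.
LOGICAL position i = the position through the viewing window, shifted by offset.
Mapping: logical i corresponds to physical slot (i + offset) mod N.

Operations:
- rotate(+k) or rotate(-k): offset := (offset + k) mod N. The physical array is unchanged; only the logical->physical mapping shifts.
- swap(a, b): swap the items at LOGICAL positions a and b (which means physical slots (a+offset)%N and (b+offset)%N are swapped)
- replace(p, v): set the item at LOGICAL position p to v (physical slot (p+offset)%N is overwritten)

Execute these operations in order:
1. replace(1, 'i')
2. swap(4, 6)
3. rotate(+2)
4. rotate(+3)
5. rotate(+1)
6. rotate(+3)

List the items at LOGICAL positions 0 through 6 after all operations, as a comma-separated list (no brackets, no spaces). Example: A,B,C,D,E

After op 1 (replace(1, 'i')): offset=0, physical=[A,i,C,D,E,F,G], logical=[A,i,C,D,E,F,G]
After op 2 (swap(4, 6)): offset=0, physical=[A,i,C,D,G,F,E], logical=[A,i,C,D,G,F,E]
After op 3 (rotate(+2)): offset=2, physical=[A,i,C,D,G,F,E], logical=[C,D,G,F,E,A,i]
After op 4 (rotate(+3)): offset=5, physical=[A,i,C,D,G,F,E], logical=[F,E,A,i,C,D,G]
After op 5 (rotate(+1)): offset=6, physical=[A,i,C,D,G,F,E], logical=[E,A,i,C,D,G,F]
After op 6 (rotate(+3)): offset=2, physical=[A,i,C,D,G,F,E], logical=[C,D,G,F,E,A,i]

Answer: C,D,G,F,E,A,i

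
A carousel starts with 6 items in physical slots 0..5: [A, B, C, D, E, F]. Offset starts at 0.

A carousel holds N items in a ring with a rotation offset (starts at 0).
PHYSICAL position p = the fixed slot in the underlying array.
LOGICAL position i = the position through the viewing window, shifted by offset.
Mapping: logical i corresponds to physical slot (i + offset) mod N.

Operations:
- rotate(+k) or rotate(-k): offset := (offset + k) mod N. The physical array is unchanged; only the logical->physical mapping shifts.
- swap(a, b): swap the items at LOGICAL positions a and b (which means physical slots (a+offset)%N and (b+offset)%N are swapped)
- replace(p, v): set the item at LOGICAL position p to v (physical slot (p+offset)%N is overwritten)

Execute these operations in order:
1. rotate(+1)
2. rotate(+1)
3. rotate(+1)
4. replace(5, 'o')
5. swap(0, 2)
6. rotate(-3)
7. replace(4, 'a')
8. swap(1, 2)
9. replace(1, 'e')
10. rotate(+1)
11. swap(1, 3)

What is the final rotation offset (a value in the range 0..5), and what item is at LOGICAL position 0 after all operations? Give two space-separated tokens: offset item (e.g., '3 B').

After op 1 (rotate(+1)): offset=1, physical=[A,B,C,D,E,F], logical=[B,C,D,E,F,A]
After op 2 (rotate(+1)): offset=2, physical=[A,B,C,D,E,F], logical=[C,D,E,F,A,B]
After op 3 (rotate(+1)): offset=3, physical=[A,B,C,D,E,F], logical=[D,E,F,A,B,C]
After op 4 (replace(5, 'o')): offset=3, physical=[A,B,o,D,E,F], logical=[D,E,F,A,B,o]
After op 5 (swap(0, 2)): offset=3, physical=[A,B,o,F,E,D], logical=[F,E,D,A,B,o]
After op 6 (rotate(-3)): offset=0, physical=[A,B,o,F,E,D], logical=[A,B,o,F,E,D]
After op 7 (replace(4, 'a')): offset=0, physical=[A,B,o,F,a,D], logical=[A,B,o,F,a,D]
After op 8 (swap(1, 2)): offset=0, physical=[A,o,B,F,a,D], logical=[A,o,B,F,a,D]
After op 9 (replace(1, 'e')): offset=0, physical=[A,e,B,F,a,D], logical=[A,e,B,F,a,D]
After op 10 (rotate(+1)): offset=1, physical=[A,e,B,F,a,D], logical=[e,B,F,a,D,A]
After op 11 (swap(1, 3)): offset=1, physical=[A,e,a,F,B,D], logical=[e,a,F,B,D,A]

Answer: 1 e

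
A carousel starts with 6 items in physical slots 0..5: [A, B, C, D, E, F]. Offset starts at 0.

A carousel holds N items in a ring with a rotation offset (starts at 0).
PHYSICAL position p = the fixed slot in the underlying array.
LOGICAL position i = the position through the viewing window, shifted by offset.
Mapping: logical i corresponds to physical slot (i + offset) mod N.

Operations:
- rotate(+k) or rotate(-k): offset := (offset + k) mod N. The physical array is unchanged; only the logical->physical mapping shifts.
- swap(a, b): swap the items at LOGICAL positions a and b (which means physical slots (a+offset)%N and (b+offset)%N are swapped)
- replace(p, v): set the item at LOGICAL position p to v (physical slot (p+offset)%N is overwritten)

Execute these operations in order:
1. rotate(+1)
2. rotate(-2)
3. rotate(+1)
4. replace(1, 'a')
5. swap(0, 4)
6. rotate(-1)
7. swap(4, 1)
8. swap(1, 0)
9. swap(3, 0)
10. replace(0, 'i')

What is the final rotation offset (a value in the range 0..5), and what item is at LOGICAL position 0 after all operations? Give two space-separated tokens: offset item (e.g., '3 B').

Answer: 5 i

Derivation:
After op 1 (rotate(+1)): offset=1, physical=[A,B,C,D,E,F], logical=[B,C,D,E,F,A]
After op 2 (rotate(-2)): offset=5, physical=[A,B,C,D,E,F], logical=[F,A,B,C,D,E]
After op 3 (rotate(+1)): offset=0, physical=[A,B,C,D,E,F], logical=[A,B,C,D,E,F]
After op 4 (replace(1, 'a')): offset=0, physical=[A,a,C,D,E,F], logical=[A,a,C,D,E,F]
After op 5 (swap(0, 4)): offset=0, physical=[E,a,C,D,A,F], logical=[E,a,C,D,A,F]
After op 6 (rotate(-1)): offset=5, physical=[E,a,C,D,A,F], logical=[F,E,a,C,D,A]
After op 7 (swap(4, 1)): offset=5, physical=[D,a,C,E,A,F], logical=[F,D,a,C,E,A]
After op 8 (swap(1, 0)): offset=5, physical=[F,a,C,E,A,D], logical=[D,F,a,C,E,A]
After op 9 (swap(3, 0)): offset=5, physical=[F,a,D,E,A,C], logical=[C,F,a,D,E,A]
After op 10 (replace(0, 'i')): offset=5, physical=[F,a,D,E,A,i], logical=[i,F,a,D,E,A]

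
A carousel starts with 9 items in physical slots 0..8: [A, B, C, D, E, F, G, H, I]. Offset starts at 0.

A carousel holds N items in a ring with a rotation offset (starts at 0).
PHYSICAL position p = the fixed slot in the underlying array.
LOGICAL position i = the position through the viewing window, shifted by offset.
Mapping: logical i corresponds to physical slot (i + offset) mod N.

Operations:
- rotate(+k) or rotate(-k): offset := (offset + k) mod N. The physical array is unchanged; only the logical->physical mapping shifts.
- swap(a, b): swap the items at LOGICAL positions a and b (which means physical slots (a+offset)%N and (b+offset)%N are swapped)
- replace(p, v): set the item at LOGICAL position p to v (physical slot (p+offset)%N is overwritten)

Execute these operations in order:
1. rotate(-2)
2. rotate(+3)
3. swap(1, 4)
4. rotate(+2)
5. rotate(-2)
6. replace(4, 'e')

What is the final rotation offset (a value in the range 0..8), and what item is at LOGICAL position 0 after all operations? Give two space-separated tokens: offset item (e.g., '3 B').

After op 1 (rotate(-2)): offset=7, physical=[A,B,C,D,E,F,G,H,I], logical=[H,I,A,B,C,D,E,F,G]
After op 2 (rotate(+3)): offset=1, physical=[A,B,C,D,E,F,G,H,I], logical=[B,C,D,E,F,G,H,I,A]
After op 3 (swap(1, 4)): offset=1, physical=[A,B,F,D,E,C,G,H,I], logical=[B,F,D,E,C,G,H,I,A]
After op 4 (rotate(+2)): offset=3, physical=[A,B,F,D,E,C,G,H,I], logical=[D,E,C,G,H,I,A,B,F]
After op 5 (rotate(-2)): offset=1, physical=[A,B,F,D,E,C,G,H,I], logical=[B,F,D,E,C,G,H,I,A]
After op 6 (replace(4, 'e')): offset=1, physical=[A,B,F,D,E,e,G,H,I], logical=[B,F,D,E,e,G,H,I,A]

Answer: 1 B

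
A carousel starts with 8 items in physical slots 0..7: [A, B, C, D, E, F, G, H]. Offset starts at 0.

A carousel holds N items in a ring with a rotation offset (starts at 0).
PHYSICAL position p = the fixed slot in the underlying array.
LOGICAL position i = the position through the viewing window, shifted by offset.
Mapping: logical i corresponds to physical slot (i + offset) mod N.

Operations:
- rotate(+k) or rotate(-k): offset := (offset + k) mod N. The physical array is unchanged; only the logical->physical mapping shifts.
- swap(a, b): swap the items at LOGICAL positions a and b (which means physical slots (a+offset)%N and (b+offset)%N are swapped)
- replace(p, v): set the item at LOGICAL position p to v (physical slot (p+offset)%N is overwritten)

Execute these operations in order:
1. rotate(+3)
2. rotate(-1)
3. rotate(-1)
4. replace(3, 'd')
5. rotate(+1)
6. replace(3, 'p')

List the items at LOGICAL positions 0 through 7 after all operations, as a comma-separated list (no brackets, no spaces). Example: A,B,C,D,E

Answer: C,D,d,p,G,H,A,B

Derivation:
After op 1 (rotate(+3)): offset=3, physical=[A,B,C,D,E,F,G,H], logical=[D,E,F,G,H,A,B,C]
After op 2 (rotate(-1)): offset=2, physical=[A,B,C,D,E,F,G,H], logical=[C,D,E,F,G,H,A,B]
After op 3 (rotate(-1)): offset=1, physical=[A,B,C,D,E,F,G,H], logical=[B,C,D,E,F,G,H,A]
After op 4 (replace(3, 'd')): offset=1, physical=[A,B,C,D,d,F,G,H], logical=[B,C,D,d,F,G,H,A]
After op 5 (rotate(+1)): offset=2, physical=[A,B,C,D,d,F,G,H], logical=[C,D,d,F,G,H,A,B]
After op 6 (replace(3, 'p')): offset=2, physical=[A,B,C,D,d,p,G,H], logical=[C,D,d,p,G,H,A,B]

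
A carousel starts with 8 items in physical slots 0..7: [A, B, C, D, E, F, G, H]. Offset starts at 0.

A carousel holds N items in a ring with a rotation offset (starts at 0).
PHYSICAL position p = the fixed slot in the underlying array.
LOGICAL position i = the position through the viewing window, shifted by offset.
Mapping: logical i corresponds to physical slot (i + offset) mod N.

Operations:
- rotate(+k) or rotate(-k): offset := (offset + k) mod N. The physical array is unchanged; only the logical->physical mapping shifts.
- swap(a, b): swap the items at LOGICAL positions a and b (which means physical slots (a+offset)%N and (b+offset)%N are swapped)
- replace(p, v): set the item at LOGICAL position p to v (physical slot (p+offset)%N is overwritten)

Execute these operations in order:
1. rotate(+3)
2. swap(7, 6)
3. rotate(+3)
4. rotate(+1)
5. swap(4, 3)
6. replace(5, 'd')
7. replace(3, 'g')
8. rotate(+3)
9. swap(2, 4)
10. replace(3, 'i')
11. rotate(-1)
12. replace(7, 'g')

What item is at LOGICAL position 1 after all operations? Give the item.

After op 1 (rotate(+3)): offset=3, physical=[A,B,C,D,E,F,G,H], logical=[D,E,F,G,H,A,B,C]
After op 2 (swap(7, 6)): offset=3, physical=[A,C,B,D,E,F,G,H], logical=[D,E,F,G,H,A,C,B]
After op 3 (rotate(+3)): offset=6, physical=[A,C,B,D,E,F,G,H], logical=[G,H,A,C,B,D,E,F]
After op 4 (rotate(+1)): offset=7, physical=[A,C,B,D,E,F,G,H], logical=[H,A,C,B,D,E,F,G]
After op 5 (swap(4, 3)): offset=7, physical=[A,C,D,B,E,F,G,H], logical=[H,A,C,D,B,E,F,G]
After op 6 (replace(5, 'd')): offset=7, physical=[A,C,D,B,d,F,G,H], logical=[H,A,C,D,B,d,F,G]
After op 7 (replace(3, 'g')): offset=7, physical=[A,C,g,B,d,F,G,H], logical=[H,A,C,g,B,d,F,G]
After op 8 (rotate(+3)): offset=2, physical=[A,C,g,B,d,F,G,H], logical=[g,B,d,F,G,H,A,C]
After op 9 (swap(2, 4)): offset=2, physical=[A,C,g,B,G,F,d,H], logical=[g,B,G,F,d,H,A,C]
After op 10 (replace(3, 'i')): offset=2, physical=[A,C,g,B,G,i,d,H], logical=[g,B,G,i,d,H,A,C]
After op 11 (rotate(-1)): offset=1, physical=[A,C,g,B,G,i,d,H], logical=[C,g,B,G,i,d,H,A]
After op 12 (replace(7, 'g')): offset=1, physical=[g,C,g,B,G,i,d,H], logical=[C,g,B,G,i,d,H,g]

Answer: g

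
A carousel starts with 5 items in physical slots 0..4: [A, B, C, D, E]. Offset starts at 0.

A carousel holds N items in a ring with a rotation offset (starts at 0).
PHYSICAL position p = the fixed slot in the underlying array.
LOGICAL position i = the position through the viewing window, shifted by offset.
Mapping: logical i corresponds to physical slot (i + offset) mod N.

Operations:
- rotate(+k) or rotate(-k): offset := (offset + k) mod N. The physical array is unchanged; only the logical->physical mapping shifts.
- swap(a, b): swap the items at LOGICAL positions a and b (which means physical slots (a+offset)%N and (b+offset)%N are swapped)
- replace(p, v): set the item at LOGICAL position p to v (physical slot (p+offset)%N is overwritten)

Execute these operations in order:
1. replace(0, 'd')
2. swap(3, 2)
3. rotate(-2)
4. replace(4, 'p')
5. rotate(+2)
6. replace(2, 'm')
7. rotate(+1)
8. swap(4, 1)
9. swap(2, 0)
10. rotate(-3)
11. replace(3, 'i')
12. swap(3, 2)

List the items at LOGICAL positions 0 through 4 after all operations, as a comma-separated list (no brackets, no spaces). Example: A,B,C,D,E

Answer: B,E,i,m,d

Derivation:
After op 1 (replace(0, 'd')): offset=0, physical=[d,B,C,D,E], logical=[d,B,C,D,E]
After op 2 (swap(3, 2)): offset=0, physical=[d,B,D,C,E], logical=[d,B,D,C,E]
After op 3 (rotate(-2)): offset=3, physical=[d,B,D,C,E], logical=[C,E,d,B,D]
After op 4 (replace(4, 'p')): offset=3, physical=[d,B,p,C,E], logical=[C,E,d,B,p]
After op 5 (rotate(+2)): offset=0, physical=[d,B,p,C,E], logical=[d,B,p,C,E]
After op 6 (replace(2, 'm')): offset=0, physical=[d,B,m,C,E], logical=[d,B,m,C,E]
After op 7 (rotate(+1)): offset=1, physical=[d,B,m,C,E], logical=[B,m,C,E,d]
After op 8 (swap(4, 1)): offset=1, physical=[m,B,d,C,E], logical=[B,d,C,E,m]
After op 9 (swap(2, 0)): offset=1, physical=[m,C,d,B,E], logical=[C,d,B,E,m]
After op 10 (rotate(-3)): offset=3, physical=[m,C,d,B,E], logical=[B,E,m,C,d]
After op 11 (replace(3, 'i')): offset=3, physical=[m,i,d,B,E], logical=[B,E,m,i,d]
After op 12 (swap(3, 2)): offset=3, physical=[i,m,d,B,E], logical=[B,E,i,m,d]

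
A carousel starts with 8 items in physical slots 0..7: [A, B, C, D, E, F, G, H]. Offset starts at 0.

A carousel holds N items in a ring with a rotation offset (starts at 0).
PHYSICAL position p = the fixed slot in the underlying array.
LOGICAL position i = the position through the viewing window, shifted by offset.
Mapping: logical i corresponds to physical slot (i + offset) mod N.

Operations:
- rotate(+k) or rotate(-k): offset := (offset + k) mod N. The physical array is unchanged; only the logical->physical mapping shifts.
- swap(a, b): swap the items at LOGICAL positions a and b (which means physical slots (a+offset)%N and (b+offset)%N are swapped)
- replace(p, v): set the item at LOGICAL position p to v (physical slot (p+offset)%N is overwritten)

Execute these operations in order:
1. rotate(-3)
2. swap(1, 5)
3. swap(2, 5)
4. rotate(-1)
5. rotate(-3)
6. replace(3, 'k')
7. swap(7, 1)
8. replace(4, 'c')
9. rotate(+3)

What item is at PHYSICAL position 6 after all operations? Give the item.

After op 1 (rotate(-3)): offset=5, physical=[A,B,C,D,E,F,G,H], logical=[F,G,H,A,B,C,D,E]
After op 2 (swap(1, 5)): offset=5, physical=[A,B,G,D,E,F,C,H], logical=[F,C,H,A,B,G,D,E]
After op 3 (swap(2, 5)): offset=5, physical=[A,B,H,D,E,F,C,G], logical=[F,C,G,A,B,H,D,E]
After op 4 (rotate(-1)): offset=4, physical=[A,B,H,D,E,F,C,G], logical=[E,F,C,G,A,B,H,D]
After op 5 (rotate(-3)): offset=1, physical=[A,B,H,D,E,F,C,G], logical=[B,H,D,E,F,C,G,A]
After op 6 (replace(3, 'k')): offset=1, physical=[A,B,H,D,k,F,C,G], logical=[B,H,D,k,F,C,G,A]
After op 7 (swap(7, 1)): offset=1, physical=[H,B,A,D,k,F,C,G], logical=[B,A,D,k,F,C,G,H]
After op 8 (replace(4, 'c')): offset=1, physical=[H,B,A,D,k,c,C,G], logical=[B,A,D,k,c,C,G,H]
After op 9 (rotate(+3)): offset=4, physical=[H,B,A,D,k,c,C,G], logical=[k,c,C,G,H,B,A,D]

Answer: C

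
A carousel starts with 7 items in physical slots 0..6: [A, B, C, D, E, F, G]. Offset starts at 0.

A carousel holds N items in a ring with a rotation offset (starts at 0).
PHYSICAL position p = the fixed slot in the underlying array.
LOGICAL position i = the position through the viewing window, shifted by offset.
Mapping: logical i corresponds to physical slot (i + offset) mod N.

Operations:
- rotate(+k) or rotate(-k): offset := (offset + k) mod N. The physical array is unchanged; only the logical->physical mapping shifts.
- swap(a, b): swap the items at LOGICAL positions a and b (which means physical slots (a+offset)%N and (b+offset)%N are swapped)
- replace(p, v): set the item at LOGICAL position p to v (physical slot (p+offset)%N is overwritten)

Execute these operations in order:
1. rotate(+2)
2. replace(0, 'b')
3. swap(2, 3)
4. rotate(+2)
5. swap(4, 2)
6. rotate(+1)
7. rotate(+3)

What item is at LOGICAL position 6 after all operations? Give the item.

After op 1 (rotate(+2)): offset=2, physical=[A,B,C,D,E,F,G], logical=[C,D,E,F,G,A,B]
After op 2 (replace(0, 'b')): offset=2, physical=[A,B,b,D,E,F,G], logical=[b,D,E,F,G,A,B]
After op 3 (swap(2, 3)): offset=2, physical=[A,B,b,D,F,E,G], logical=[b,D,F,E,G,A,B]
After op 4 (rotate(+2)): offset=4, physical=[A,B,b,D,F,E,G], logical=[F,E,G,A,B,b,D]
After op 5 (swap(4, 2)): offset=4, physical=[A,G,b,D,F,E,B], logical=[F,E,B,A,G,b,D]
After op 6 (rotate(+1)): offset=5, physical=[A,G,b,D,F,E,B], logical=[E,B,A,G,b,D,F]
After op 7 (rotate(+3)): offset=1, physical=[A,G,b,D,F,E,B], logical=[G,b,D,F,E,B,A]

Answer: A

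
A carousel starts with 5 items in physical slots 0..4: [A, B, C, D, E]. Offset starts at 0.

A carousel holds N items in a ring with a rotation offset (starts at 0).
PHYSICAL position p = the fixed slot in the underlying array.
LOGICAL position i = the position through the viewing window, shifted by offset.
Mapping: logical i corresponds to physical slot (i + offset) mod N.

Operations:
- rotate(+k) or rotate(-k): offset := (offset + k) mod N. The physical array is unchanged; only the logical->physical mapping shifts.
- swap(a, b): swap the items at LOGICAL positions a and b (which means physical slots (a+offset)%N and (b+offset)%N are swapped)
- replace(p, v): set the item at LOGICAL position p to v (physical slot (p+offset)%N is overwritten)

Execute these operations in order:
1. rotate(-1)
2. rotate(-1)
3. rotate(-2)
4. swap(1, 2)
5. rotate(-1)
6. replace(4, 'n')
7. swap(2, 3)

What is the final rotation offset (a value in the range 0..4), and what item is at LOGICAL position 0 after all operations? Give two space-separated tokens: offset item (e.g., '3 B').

After op 1 (rotate(-1)): offset=4, physical=[A,B,C,D,E], logical=[E,A,B,C,D]
After op 2 (rotate(-1)): offset=3, physical=[A,B,C,D,E], logical=[D,E,A,B,C]
After op 3 (rotate(-2)): offset=1, physical=[A,B,C,D,E], logical=[B,C,D,E,A]
After op 4 (swap(1, 2)): offset=1, physical=[A,B,D,C,E], logical=[B,D,C,E,A]
After op 5 (rotate(-1)): offset=0, physical=[A,B,D,C,E], logical=[A,B,D,C,E]
After op 6 (replace(4, 'n')): offset=0, physical=[A,B,D,C,n], logical=[A,B,D,C,n]
After op 7 (swap(2, 3)): offset=0, physical=[A,B,C,D,n], logical=[A,B,C,D,n]

Answer: 0 A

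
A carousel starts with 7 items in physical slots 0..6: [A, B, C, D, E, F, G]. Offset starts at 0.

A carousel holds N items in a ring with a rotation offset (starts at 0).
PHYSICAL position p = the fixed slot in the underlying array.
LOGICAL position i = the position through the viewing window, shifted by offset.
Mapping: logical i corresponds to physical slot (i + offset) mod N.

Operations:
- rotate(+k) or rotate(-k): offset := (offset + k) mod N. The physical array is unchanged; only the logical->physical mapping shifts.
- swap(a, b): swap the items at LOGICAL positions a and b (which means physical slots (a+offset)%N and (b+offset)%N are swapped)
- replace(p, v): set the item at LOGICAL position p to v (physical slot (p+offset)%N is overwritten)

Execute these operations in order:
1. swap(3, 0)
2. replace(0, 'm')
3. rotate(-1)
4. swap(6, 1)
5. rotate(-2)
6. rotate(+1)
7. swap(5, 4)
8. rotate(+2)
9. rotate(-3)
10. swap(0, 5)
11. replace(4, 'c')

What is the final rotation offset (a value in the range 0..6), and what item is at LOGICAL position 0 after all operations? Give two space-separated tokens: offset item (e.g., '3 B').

Answer: 4 A

Derivation:
After op 1 (swap(3, 0)): offset=0, physical=[D,B,C,A,E,F,G], logical=[D,B,C,A,E,F,G]
After op 2 (replace(0, 'm')): offset=0, physical=[m,B,C,A,E,F,G], logical=[m,B,C,A,E,F,G]
After op 3 (rotate(-1)): offset=6, physical=[m,B,C,A,E,F,G], logical=[G,m,B,C,A,E,F]
After op 4 (swap(6, 1)): offset=6, physical=[F,B,C,A,E,m,G], logical=[G,F,B,C,A,E,m]
After op 5 (rotate(-2)): offset=4, physical=[F,B,C,A,E,m,G], logical=[E,m,G,F,B,C,A]
After op 6 (rotate(+1)): offset=5, physical=[F,B,C,A,E,m,G], logical=[m,G,F,B,C,A,E]
After op 7 (swap(5, 4)): offset=5, physical=[F,B,A,C,E,m,G], logical=[m,G,F,B,A,C,E]
After op 8 (rotate(+2)): offset=0, physical=[F,B,A,C,E,m,G], logical=[F,B,A,C,E,m,G]
After op 9 (rotate(-3)): offset=4, physical=[F,B,A,C,E,m,G], logical=[E,m,G,F,B,A,C]
After op 10 (swap(0, 5)): offset=4, physical=[F,B,E,C,A,m,G], logical=[A,m,G,F,B,E,C]
After op 11 (replace(4, 'c')): offset=4, physical=[F,c,E,C,A,m,G], logical=[A,m,G,F,c,E,C]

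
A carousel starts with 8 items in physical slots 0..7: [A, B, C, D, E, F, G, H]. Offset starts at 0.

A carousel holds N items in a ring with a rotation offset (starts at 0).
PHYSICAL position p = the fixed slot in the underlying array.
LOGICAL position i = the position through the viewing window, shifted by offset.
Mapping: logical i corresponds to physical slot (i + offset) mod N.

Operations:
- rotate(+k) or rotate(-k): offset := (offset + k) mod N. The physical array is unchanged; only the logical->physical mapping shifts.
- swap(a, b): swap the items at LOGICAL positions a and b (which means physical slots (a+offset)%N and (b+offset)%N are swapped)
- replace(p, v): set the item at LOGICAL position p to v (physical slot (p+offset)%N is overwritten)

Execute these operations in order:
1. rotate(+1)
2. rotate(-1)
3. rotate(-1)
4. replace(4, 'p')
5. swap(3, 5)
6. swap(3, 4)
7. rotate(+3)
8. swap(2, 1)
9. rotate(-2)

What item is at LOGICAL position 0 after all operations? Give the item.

After op 1 (rotate(+1)): offset=1, physical=[A,B,C,D,E,F,G,H], logical=[B,C,D,E,F,G,H,A]
After op 2 (rotate(-1)): offset=0, physical=[A,B,C,D,E,F,G,H], logical=[A,B,C,D,E,F,G,H]
After op 3 (rotate(-1)): offset=7, physical=[A,B,C,D,E,F,G,H], logical=[H,A,B,C,D,E,F,G]
After op 4 (replace(4, 'p')): offset=7, physical=[A,B,C,p,E,F,G,H], logical=[H,A,B,C,p,E,F,G]
After op 5 (swap(3, 5)): offset=7, physical=[A,B,E,p,C,F,G,H], logical=[H,A,B,E,p,C,F,G]
After op 6 (swap(3, 4)): offset=7, physical=[A,B,p,E,C,F,G,H], logical=[H,A,B,p,E,C,F,G]
After op 7 (rotate(+3)): offset=2, physical=[A,B,p,E,C,F,G,H], logical=[p,E,C,F,G,H,A,B]
After op 8 (swap(2, 1)): offset=2, physical=[A,B,p,C,E,F,G,H], logical=[p,C,E,F,G,H,A,B]
After op 9 (rotate(-2)): offset=0, physical=[A,B,p,C,E,F,G,H], logical=[A,B,p,C,E,F,G,H]

Answer: A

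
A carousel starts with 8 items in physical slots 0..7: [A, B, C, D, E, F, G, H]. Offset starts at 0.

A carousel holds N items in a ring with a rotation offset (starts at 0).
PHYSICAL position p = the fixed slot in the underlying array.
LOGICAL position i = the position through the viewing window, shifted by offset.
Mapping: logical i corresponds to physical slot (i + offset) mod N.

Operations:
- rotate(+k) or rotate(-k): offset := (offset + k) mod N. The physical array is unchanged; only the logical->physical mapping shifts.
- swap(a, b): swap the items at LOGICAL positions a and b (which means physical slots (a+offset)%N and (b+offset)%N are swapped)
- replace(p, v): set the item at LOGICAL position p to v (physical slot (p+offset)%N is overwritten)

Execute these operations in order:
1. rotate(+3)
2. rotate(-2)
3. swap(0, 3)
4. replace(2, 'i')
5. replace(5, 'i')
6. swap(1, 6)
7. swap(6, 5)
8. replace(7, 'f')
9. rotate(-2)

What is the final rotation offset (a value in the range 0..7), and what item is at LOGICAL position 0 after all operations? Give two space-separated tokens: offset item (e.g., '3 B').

After op 1 (rotate(+3)): offset=3, physical=[A,B,C,D,E,F,G,H], logical=[D,E,F,G,H,A,B,C]
After op 2 (rotate(-2)): offset=1, physical=[A,B,C,D,E,F,G,H], logical=[B,C,D,E,F,G,H,A]
After op 3 (swap(0, 3)): offset=1, physical=[A,E,C,D,B,F,G,H], logical=[E,C,D,B,F,G,H,A]
After op 4 (replace(2, 'i')): offset=1, physical=[A,E,C,i,B,F,G,H], logical=[E,C,i,B,F,G,H,A]
After op 5 (replace(5, 'i')): offset=1, physical=[A,E,C,i,B,F,i,H], logical=[E,C,i,B,F,i,H,A]
After op 6 (swap(1, 6)): offset=1, physical=[A,E,H,i,B,F,i,C], logical=[E,H,i,B,F,i,C,A]
After op 7 (swap(6, 5)): offset=1, physical=[A,E,H,i,B,F,C,i], logical=[E,H,i,B,F,C,i,A]
After op 8 (replace(7, 'f')): offset=1, physical=[f,E,H,i,B,F,C,i], logical=[E,H,i,B,F,C,i,f]
After op 9 (rotate(-2)): offset=7, physical=[f,E,H,i,B,F,C,i], logical=[i,f,E,H,i,B,F,C]

Answer: 7 i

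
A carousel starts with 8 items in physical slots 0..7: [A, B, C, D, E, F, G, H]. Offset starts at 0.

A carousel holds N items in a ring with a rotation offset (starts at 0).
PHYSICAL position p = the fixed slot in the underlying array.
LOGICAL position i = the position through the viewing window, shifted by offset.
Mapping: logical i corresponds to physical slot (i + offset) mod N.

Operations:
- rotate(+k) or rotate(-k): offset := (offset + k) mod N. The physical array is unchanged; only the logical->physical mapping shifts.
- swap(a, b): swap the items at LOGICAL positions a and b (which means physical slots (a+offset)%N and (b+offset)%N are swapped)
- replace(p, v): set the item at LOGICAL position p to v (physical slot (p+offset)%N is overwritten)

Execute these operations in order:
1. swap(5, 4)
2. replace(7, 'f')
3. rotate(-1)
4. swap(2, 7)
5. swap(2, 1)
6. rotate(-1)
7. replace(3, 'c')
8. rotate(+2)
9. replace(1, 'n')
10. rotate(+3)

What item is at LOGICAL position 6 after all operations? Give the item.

Answer: n

Derivation:
After op 1 (swap(5, 4)): offset=0, physical=[A,B,C,D,F,E,G,H], logical=[A,B,C,D,F,E,G,H]
After op 2 (replace(7, 'f')): offset=0, physical=[A,B,C,D,F,E,G,f], logical=[A,B,C,D,F,E,G,f]
After op 3 (rotate(-1)): offset=7, physical=[A,B,C,D,F,E,G,f], logical=[f,A,B,C,D,F,E,G]
After op 4 (swap(2, 7)): offset=7, physical=[A,G,C,D,F,E,B,f], logical=[f,A,G,C,D,F,E,B]
After op 5 (swap(2, 1)): offset=7, physical=[G,A,C,D,F,E,B,f], logical=[f,G,A,C,D,F,E,B]
After op 6 (rotate(-1)): offset=6, physical=[G,A,C,D,F,E,B,f], logical=[B,f,G,A,C,D,F,E]
After op 7 (replace(3, 'c')): offset=6, physical=[G,c,C,D,F,E,B,f], logical=[B,f,G,c,C,D,F,E]
After op 8 (rotate(+2)): offset=0, physical=[G,c,C,D,F,E,B,f], logical=[G,c,C,D,F,E,B,f]
After op 9 (replace(1, 'n')): offset=0, physical=[G,n,C,D,F,E,B,f], logical=[G,n,C,D,F,E,B,f]
After op 10 (rotate(+3)): offset=3, physical=[G,n,C,D,F,E,B,f], logical=[D,F,E,B,f,G,n,C]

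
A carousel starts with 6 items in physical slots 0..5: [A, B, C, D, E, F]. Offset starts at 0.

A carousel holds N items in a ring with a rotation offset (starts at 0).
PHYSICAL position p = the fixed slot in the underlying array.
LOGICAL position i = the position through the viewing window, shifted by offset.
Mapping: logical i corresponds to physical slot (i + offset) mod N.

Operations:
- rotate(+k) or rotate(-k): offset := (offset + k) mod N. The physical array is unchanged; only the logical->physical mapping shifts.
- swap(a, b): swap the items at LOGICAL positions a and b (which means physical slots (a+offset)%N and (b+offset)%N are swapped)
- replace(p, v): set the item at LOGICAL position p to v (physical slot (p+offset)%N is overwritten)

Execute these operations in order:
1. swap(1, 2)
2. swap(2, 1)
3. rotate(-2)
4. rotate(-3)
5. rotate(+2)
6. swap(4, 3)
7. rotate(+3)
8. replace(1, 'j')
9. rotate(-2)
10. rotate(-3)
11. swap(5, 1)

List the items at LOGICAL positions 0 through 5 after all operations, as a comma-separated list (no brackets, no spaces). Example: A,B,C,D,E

Answer: j,B,D,E,F,C

Derivation:
After op 1 (swap(1, 2)): offset=0, physical=[A,C,B,D,E,F], logical=[A,C,B,D,E,F]
After op 2 (swap(2, 1)): offset=0, physical=[A,B,C,D,E,F], logical=[A,B,C,D,E,F]
After op 3 (rotate(-2)): offset=4, physical=[A,B,C,D,E,F], logical=[E,F,A,B,C,D]
After op 4 (rotate(-3)): offset=1, physical=[A,B,C,D,E,F], logical=[B,C,D,E,F,A]
After op 5 (rotate(+2)): offset=3, physical=[A,B,C,D,E,F], logical=[D,E,F,A,B,C]
After op 6 (swap(4, 3)): offset=3, physical=[B,A,C,D,E,F], logical=[D,E,F,B,A,C]
After op 7 (rotate(+3)): offset=0, physical=[B,A,C,D,E,F], logical=[B,A,C,D,E,F]
After op 8 (replace(1, 'j')): offset=0, physical=[B,j,C,D,E,F], logical=[B,j,C,D,E,F]
After op 9 (rotate(-2)): offset=4, physical=[B,j,C,D,E,F], logical=[E,F,B,j,C,D]
After op 10 (rotate(-3)): offset=1, physical=[B,j,C,D,E,F], logical=[j,C,D,E,F,B]
After op 11 (swap(5, 1)): offset=1, physical=[C,j,B,D,E,F], logical=[j,B,D,E,F,C]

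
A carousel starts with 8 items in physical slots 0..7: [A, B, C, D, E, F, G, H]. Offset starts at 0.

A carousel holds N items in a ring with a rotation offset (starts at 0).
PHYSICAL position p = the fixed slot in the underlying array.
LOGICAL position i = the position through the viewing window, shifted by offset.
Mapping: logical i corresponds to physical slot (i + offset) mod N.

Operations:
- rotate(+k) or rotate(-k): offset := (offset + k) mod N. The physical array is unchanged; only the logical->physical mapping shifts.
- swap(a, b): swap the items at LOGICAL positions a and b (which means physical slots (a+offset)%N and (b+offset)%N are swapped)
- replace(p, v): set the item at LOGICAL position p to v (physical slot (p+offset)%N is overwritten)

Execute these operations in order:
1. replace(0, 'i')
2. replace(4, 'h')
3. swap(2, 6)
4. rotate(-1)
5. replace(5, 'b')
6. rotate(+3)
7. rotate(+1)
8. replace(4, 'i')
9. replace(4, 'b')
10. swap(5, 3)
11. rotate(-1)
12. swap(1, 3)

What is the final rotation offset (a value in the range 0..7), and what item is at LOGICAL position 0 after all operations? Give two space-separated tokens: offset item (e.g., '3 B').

After op 1 (replace(0, 'i')): offset=0, physical=[i,B,C,D,E,F,G,H], logical=[i,B,C,D,E,F,G,H]
After op 2 (replace(4, 'h')): offset=0, physical=[i,B,C,D,h,F,G,H], logical=[i,B,C,D,h,F,G,H]
After op 3 (swap(2, 6)): offset=0, physical=[i,B,G,D,h,F,C,H], logical=[i,B,G,D,h,F,C,H]
After op 4 (rotate(-1)): offset=7, physical=[i,B,G,D,h,F,C,H], logical=[H,i,B,G,D,h,F,C]
After op 5 (replace(5, 'b')): offset=7, physical=[i,B,G,D,b,F,C,H], logical=[H,i,B,G,D,b,F,C]
After op 6 (rotate(+3)): offset=2, physical=[i,B,G,D,b,F,C,H], logical=[G,D,b,F,C,H,i,B]
After op 7 (rotate(+1)): offset=3, physical=[i,B,G,D,b,F,C,H], logical=[D,b,F,C,H,i,B,G]
After op 8 (replace(4, 'i')): offset=3, physical=[i,B,G,D,b,F,C,i], logical=[D,b,F,C,i,i,B,G]
After op 9 (replace(4, 'b')): offset=3, physical=[i,B,G,D,b,F,C,b], logical=[D,b,F,C,b,i,B,G]
After op 10 (swap(5, 3)): offset=3, physical=[C,B,G,D,b,F,i,b], logical=[D,b,F,i,b,C,B,G]
After op 11 (rotate(-1)): offset=2, physical=[C,B,G,D,b,F,i,b], logical=[G,D,b,F,i,b,C,B]
After op 12 (swap(1, 3)): offset=2, physical=[C,B,G,F,b,D,i,b], logical=[G,F,b,D,i,b,C,B]

Answer: 2 G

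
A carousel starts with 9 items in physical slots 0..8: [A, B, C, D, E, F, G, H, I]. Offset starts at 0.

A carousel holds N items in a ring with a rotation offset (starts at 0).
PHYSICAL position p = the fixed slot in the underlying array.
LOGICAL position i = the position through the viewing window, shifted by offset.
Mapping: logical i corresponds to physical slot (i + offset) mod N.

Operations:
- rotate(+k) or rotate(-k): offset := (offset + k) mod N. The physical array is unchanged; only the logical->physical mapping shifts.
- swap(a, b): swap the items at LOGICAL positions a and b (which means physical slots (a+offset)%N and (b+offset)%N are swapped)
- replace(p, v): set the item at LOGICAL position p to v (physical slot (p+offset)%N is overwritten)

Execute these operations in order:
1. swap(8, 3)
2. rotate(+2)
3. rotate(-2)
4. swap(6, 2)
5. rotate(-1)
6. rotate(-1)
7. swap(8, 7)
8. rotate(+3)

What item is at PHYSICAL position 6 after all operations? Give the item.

After op 1 (swap(8, 3)): offset=0, physical=[A,B,C,I,E,F,G,H,D], logical=[A,B,C,I,E,F,G,H,D]
After op 2 (rotate(+2)): offset=2, physical=[A,B,C,I,E,F,G,H,D], logical=[C,I,E,F,G,H,D,A,B]
After op 3 (rotate(-2)): offset=0, physical=[A,B,C,I,E,F,G,H,D], logical=[A,B,C,I,E,F,G,H,D]
After op 4 (swap(6, 2)): offset=0, physical=[A,B,G,I,E,F,C,H,D], logical=[A,B,G,I,E,F,C,H,D]
After op 5 (rotate(-1)): offset=8, physical=[A,B,G,I,E,F,C,H,D], logical=[D,A,B,G,I,E,F,C,H]
After op 6 (rotate(-1)): offset=7, physical=[A,B,G,I,E,F,C,H,D], logical=[H,D,A,B,G,I,E,F,C]
After op 7 (swap(8, 7)): offset=7, physical=[A,B,G,I,E,C,F,H,D], logical=[H,D,A,B,G,I,E,C,F]
After op 8 (rotate(+3)): offset=1, physical=[A,B,G,I,E,C,F,H,D], logical=[B,G,I,E,C,F,H,D,A]

Answer: F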